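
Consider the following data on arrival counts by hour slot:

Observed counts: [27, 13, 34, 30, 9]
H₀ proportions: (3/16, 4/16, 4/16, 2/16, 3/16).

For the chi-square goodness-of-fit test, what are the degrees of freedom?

degrees of freedom = 4

df = k − 1 = 5 − 1 = 4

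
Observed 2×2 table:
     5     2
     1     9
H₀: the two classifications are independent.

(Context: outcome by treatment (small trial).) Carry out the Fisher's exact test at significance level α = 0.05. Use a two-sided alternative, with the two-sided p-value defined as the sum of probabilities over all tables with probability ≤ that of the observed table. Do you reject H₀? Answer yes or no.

reject H₀: yes

Margins: r₁=7, r₂=10, c₁=6, c₂=11, n=17
p_obs = C(7,5)·C(10,1)/C(17,6); sum pmf over tables with pmf ≤ p_obs
p-value (two-sided) = 0.03450
At α=0.05: p < α → reject H₀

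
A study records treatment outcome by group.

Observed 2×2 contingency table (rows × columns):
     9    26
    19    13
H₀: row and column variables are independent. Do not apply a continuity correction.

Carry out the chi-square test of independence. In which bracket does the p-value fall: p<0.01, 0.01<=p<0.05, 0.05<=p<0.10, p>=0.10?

p-value bracket: p<0.01

Row totals [35, 32], col totals [28, 39], n=67
χ² = (9−14.63)²/14.63 + (26−20.37)²/20.37 + (19−13.37)²/13.37 + (13−18.63)²/18.63 = 7.7860
df = 1
p-value (upper-tail) = 0.00527
→ bracket: p<0.01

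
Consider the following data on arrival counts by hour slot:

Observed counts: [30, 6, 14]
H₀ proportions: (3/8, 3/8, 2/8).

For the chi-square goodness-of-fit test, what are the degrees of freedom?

df = k − 1 = 3 − 1 = 2

degrees of freedom = 2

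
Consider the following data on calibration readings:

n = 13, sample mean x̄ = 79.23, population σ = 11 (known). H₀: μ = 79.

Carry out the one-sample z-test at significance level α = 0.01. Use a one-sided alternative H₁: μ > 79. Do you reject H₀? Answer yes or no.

reject H₀: no

SE = σ/√n = 11/√13 = 3.0509
z = (x̄−μ₀)/SE = (79.23−79)/3.0509 = 0.0754
p-value (one-sided, H₁ greater) = 0.46995
At α=0.01: p ≥ α → fail to reject H₀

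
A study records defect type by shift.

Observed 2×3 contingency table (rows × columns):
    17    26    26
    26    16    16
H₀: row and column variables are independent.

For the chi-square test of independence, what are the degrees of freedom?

df = (r−1)(c−1) = (2−1)·(3−1) = 2

degrees of freedom = 2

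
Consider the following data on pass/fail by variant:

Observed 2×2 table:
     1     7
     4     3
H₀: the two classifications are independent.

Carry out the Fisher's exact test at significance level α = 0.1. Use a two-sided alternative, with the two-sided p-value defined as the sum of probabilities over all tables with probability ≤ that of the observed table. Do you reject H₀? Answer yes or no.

Margins: r₁=8, r₂=7, c₁=5, c₂=10, n=15
p_obs = C(8,1)·C(7,4)/C(15,5); sum pmf over tables with pmf ≤ p_obs
p-value (two-sided) = 0.11888
At α=0.1: p ≥ α → fail to reject H₀

reject H₀: no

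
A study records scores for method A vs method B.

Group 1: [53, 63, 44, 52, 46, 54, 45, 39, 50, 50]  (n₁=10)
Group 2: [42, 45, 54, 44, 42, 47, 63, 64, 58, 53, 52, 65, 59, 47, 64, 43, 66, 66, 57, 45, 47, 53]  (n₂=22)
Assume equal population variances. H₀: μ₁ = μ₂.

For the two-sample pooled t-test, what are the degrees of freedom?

degrees of freedom = 30

df = n₁ + n₂ − 2 = 10 + 22 − 2 = 30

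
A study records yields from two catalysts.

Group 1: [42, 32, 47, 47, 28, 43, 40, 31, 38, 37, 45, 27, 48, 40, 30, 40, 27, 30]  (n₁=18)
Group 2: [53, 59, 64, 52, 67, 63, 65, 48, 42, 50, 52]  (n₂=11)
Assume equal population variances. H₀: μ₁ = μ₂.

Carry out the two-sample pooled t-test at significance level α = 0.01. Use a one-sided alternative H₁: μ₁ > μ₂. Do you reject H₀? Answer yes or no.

reject H₀: no

x̄₁=37.333, s₁=7.324, n₁=18
x̄₂=55.909, s₂=8.130, n₂=11
s_p² = [17·7.324² + 10·8.130²]/27 = 58.2559
SE = √(s_p²·(1/18+1/11)) = 2.9210
t = (37.333−55.909)/2.9210 = -6.3593
df = 27
p-value (one-sided, H₁ greater) = 1.00000
At α=0.01: p ≥ α → fail to reject H₀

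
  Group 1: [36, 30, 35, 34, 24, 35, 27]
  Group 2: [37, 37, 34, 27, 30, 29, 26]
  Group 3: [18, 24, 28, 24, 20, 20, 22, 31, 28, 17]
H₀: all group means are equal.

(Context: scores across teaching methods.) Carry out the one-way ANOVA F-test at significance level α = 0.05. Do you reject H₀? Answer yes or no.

reject H₀: yes

Group means [31.57, 31.43, 23.20], grand mean 28.042
SSB = Σnᵢ(x̄ᵢ−x̄)² = 401.930; SSW = ΣΣ(x−x̄ᵢ)² = 451.029
MSB = 401.930/2 = 200.9649; MSW = 451.029/21 = 21.4776
F = MSB/MSW = 9.3570
df = (2, 21)
p-value (upper-tail) = 0.00124
At α=0.05: p < α → reject H₀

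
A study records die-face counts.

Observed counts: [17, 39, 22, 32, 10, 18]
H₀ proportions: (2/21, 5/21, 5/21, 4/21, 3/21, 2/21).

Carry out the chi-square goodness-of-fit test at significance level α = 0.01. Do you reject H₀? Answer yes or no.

n = 138; E_i = n·p_i = [13.14, 32.86, 32.86, 26.29, 19.71, 13.14]
χ² = (17−13.14)²/13.14 + (39−32.86)²/32.86 + (22−32.86)²/32.86 + (32−26.29)²/26.29 + (10−19.71)²/19.71 + (18−13.14)²/13.14 = 13.6920
df = 5
p-value (upper-tail) = 0.01769
At α=0.01: p ≥ α → fail to reject H₀

reject H₀: no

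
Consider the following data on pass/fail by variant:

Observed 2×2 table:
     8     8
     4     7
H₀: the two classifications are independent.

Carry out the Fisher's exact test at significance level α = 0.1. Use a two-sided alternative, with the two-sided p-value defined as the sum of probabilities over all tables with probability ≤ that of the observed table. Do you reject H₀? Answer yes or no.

reject H₀: no

Margins: r₁=16, r₂=11, c₁=12, c₂=15, n=27
p_obs = C(16,8)·C(11,4)/C(27,12); sum pmf over tables with pmf ≤ p_obs
p-value (two-sided) = 0.69597
At α=0.1: p ≥ α → fail to reject H₀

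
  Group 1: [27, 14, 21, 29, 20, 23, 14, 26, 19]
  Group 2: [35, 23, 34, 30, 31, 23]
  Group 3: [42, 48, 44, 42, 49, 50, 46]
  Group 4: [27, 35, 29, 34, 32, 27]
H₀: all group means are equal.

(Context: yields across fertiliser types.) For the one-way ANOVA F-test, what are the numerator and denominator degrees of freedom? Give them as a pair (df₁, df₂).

k = 4 groups, N = 28 total
df = (k−1, N−k) = (4−1, 28−4) = (3, 24)

degrees of freedom = [3, 24]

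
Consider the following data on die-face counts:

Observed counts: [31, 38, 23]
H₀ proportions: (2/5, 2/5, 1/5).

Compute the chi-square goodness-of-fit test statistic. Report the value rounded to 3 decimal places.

test statistic = 2.103

n = 92; E_i = n·p_i = [36.80, 36.80, 18.40]
χ² = (31−36.80)²/36.80 + (38−36.80)²/36.80 + (23−18.40)²/18.40 = 2.1033
df = 2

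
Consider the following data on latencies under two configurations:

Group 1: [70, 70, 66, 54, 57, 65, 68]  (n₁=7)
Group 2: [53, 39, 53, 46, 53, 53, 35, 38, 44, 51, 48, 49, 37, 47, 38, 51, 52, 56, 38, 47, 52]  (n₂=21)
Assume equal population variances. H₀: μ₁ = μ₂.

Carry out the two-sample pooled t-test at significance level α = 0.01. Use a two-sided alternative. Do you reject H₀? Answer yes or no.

reject H₀: yes

x̄₁=64.286, s₁=6.343, n₁=7
x̄₂=46.667, s₂=6.598, n₂=21
s_p² = [6·6.343² + 20·6.598²]/26 = 42.7729
SE = √(s_p²·(1/7+1/21)) = 2.8543
t = (64.286−46.667)/2.8543 = 6.1727
df = 26
p-value (two-sided) = 0.00000
At α=0.01: p < α → reject H₀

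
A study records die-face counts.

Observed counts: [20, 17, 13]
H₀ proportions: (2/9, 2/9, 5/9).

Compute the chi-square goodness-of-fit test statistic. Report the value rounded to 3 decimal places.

test statistic = 18.094

n = 50; E_i = n·p_i = [11.11, 11.11, 27.78]
χ² = (20−11.11)²/11.11 + (17−11.11)²/11.11 + (13−27.78)²/27.78 = 18.0940
df = 2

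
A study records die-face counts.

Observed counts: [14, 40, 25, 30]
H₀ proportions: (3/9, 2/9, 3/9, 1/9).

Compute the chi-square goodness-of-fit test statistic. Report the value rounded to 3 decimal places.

test statistic = 53.963

n = 109; E_i = n·p_i = [36.33, 24.22, 36.33, 12.11]
χ² = (14−36.33)²/36.33 + (40−24.22)²/24.22 + (25−36.33)²/36.33 + (30−12.11)²/12.11 = 53.9633
df = 3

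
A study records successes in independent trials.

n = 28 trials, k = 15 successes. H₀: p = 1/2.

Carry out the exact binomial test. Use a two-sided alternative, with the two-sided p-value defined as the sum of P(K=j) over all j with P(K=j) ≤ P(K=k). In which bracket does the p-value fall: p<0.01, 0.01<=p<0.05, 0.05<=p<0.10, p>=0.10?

Exact binomial: n=28, k=15, p₀=1/2=0.5000
P(X=j) = C(n,j)·p₀^j·(1−p₀)^(n−j); p = Σ P(X=j) over j with P(X=j) ≤ P(X=15)
p-value (two-sided) = 0.85055
→ bracket: p>=0.10

p-value bracket: p>=0.10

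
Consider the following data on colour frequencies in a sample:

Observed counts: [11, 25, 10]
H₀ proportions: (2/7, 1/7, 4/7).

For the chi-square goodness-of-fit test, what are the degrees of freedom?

df = k − 1 = 3 − 1 = 2

degrees of freedom = 2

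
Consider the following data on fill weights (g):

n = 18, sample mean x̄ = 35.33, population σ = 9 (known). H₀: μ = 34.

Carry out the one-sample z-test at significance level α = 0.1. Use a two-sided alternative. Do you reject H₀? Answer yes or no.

SE = σ/√n = 9/√18 = 2.1213
z = (x̄−μ₀)/SE = (35.33−34)/2.1213 = 0.6270
p-value (two-sided) = 0.53068
At α=0.1: p ≥ α → fail to reject H₀

reject H₀: no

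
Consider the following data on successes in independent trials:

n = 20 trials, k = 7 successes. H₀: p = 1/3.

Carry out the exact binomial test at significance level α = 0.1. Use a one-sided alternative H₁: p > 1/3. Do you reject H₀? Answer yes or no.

reject H₀: no

Exact binomial: n=20, k=7, p₀=1/3=0.3333
P(X≥7) from Σ C(n,i)·p₀^i·(1−p₀)^(n−i)
p-value (one-sided, H₁ greater) = 0.52066
At α=0.1: p ≥ α → fail to reject H₀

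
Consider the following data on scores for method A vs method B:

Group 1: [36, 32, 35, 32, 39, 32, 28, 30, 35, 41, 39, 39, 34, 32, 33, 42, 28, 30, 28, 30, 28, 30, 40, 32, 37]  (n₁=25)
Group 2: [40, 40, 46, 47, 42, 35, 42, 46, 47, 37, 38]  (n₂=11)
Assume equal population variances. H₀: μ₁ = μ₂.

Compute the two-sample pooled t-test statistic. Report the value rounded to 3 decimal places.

test statistic = -5.164

x̄₁=33.680, s₁=4.404, n₁=25
x̄₂=41.818, s₂=4.238, n₂=11
s_p² = [24·4.404² + 10·4.238²]/34 = 18.9728
SE = √(s_p²·(1/25+1/11)) = 1.5760
t = (33.680−41.818)/1.5760 = -5.1639
df = 34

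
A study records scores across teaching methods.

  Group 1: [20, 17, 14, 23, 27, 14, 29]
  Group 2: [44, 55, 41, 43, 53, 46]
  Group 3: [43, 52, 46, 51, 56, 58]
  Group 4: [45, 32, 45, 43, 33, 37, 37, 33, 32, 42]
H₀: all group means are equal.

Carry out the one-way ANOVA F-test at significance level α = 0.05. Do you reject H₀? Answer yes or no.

reject H₀: yes

Group means [20.57, 47.00, 51.00, 37.90], grand mean 38.310
SSB = Σnᵢ(x̄ᵢ−x̄)² = 3623.593; SSW = ΣΣ(x−x̄ᵢ)² = 806.614
MSB = 3623.593/3 = 1207.8642; MSW = 806.614/25 = 32.2646
F = MSB/MSW = 37.4362
df = (3, 25)
p-value (upper-tail) = 0.00000
At α=0.05: p < α → reject H₀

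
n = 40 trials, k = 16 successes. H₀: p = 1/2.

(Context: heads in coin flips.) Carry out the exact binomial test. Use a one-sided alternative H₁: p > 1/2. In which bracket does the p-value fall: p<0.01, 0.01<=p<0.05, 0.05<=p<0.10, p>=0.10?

Exact binomial: n=40, k=16, p₀=1/2=0.5000
P(X≥16) from Σ C(n,i)·p₀^i·(1−p₀)^(n−i)
p-value (one-sided, H₁ greater) = 0.92307
→ bracket: p>=0.10

p-value bracket: p>=0.10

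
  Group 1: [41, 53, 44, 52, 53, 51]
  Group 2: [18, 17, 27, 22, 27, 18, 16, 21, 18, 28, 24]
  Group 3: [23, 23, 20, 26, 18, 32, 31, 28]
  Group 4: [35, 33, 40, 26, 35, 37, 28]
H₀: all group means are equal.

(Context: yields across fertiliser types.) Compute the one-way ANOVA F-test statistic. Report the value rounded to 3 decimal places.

Group means [49.00, 21.45, 25.12, 33.43], grand mean 30.156
SSB = Σnᵢ(x̄ᵢ−x̄)² = 3240.902; SSW = ΣΣ(x−x̄ᵢ)² = 653.317
MSB = 3240.902/3 = 1080.3007; MSW = 653.317/28 = 23.3327
F = MSB/MSW = 46.2998
df = (3, 28)

test statistic = 46.300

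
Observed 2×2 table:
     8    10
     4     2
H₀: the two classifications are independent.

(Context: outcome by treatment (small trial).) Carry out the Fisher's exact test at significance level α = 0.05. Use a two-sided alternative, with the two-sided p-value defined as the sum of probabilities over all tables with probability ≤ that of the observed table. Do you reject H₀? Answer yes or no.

Margins: r₁=18, r₂=6, c₁=12, c₂=12, n=24
p_obs = C(18,8)·C(6,4)/C(24,12); sum pmf over tables with pmf ≤ p_obs
p-value (two-sided) = 0.64041
At α=0.05: p ≥ α → fail to reject H₀

reject H₀: no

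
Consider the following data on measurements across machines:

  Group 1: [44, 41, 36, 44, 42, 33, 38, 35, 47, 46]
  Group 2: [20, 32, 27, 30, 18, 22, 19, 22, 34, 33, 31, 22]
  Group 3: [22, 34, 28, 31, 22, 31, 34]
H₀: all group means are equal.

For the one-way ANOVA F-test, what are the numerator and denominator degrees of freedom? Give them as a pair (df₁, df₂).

degrees of freedom = [2, 26]

k = 3 groups, N = 29 total
df = (k−1, N−k) = (3−1, 29−3) = (2, 26)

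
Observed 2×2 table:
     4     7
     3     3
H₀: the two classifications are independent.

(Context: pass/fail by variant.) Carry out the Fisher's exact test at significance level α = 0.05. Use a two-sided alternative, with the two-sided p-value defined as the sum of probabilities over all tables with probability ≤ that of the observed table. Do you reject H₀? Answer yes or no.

reject H₀: no

Margins: r₁=11, r₂=6, c₁=7, c₂=10, n=17
p_obs = C(11,4)·C(6,3)/C(17,7); sum pmf over tables with pmf ≤ p_obs
p-value (two-sided) = 0.64367
At α=0.05: p ≥ α → fail to reject H₀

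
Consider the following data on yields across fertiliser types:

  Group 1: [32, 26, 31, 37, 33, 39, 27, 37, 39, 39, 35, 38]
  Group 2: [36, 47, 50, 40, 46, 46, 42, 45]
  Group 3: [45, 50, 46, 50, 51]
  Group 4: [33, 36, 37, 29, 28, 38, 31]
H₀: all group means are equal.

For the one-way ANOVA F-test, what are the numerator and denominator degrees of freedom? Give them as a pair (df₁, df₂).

k = 4 groups, N = 32 total
df = (k−1, N−k) = (4−1, 32−4) = (3, 28)

degrees of freedom = [3, 28]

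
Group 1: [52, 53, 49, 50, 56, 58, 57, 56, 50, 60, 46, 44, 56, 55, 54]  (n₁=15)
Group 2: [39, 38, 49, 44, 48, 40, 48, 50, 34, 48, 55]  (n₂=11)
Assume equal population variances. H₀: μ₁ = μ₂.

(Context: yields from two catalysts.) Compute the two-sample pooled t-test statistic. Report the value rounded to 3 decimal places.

x̄₁=53.067, s₁=4.527, n₁=15
x̄₂=44.818, s₂=6.322, n₂=11
s_p² = [14·4.527² + 10·6.322²]/24 = 28.6071
SE = √(s_p²·(1/15+1/11)) = 2.1232
t = (53.067−44.818)/2.1232 = 3.8850
df = 24

test statistic = 3.885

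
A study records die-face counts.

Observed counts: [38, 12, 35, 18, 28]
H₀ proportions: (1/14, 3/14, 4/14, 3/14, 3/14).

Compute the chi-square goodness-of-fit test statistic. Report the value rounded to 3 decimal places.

n = 131; E_i = n·p_i = [9.36, 28.07, 37.43, 28.07, 28.07]
χ² = (38−9.36)²/9.36 + (12−28.07)²/28.07 + (35−37.43)²/37.43 + (18−28.07)²/28.07 + (28−28.07)²/28.07 = 100.6501
df = 4

test statistic = 100.650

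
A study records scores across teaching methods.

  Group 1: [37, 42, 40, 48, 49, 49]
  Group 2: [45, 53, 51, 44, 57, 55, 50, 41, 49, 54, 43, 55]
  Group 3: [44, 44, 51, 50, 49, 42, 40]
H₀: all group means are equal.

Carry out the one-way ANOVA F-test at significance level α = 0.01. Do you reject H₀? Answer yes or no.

Group means [44.17, 49.75, 45.71], grand mean 47.280
SSB = Σnᵢ(x̄ᵢ−x̄)² = 148.528; SSW = ΣΣ(x−x̄ᵢ)² = 560.512
MSB = 148.528/2 = 74.2640; MSW = 560.512/22 = 25.4778
F = MSB/MSW = 2.9149
df = (2, 22)
p-value (upper-tail) = 0.07535
At α=0.01: p ≥ α → fail to reject H₀

reject H₀: no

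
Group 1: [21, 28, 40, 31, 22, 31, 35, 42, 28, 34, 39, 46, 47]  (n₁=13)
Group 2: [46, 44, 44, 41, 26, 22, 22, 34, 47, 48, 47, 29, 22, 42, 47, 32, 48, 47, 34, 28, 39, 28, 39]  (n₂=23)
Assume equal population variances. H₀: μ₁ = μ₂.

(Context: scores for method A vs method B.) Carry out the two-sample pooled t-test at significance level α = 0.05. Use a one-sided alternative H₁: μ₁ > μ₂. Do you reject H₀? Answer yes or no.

reject H₀: no

x̄₁=34.154, s₁=8.375, n₁=13
x̄₂=37.217, s₂=9.376, n₂=23
s_p² = [12·8.375² + 22·9.376²]/34 = 81.6355
SE = √(s_p²·(1/13+1/23)) = 3.1351
t = (34.154−37.217)/3.1351 = -0.9772
df = 34
p-value (one-sided, H₁ greater) = 0.83231
At α=0.05: p ≥ α → fail to reject H₀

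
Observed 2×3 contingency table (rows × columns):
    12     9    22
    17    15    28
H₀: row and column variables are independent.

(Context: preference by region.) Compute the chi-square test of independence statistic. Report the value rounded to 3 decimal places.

test statistic = 0.284

Row totals [43, 60], col totals [29, 24, 50], n=103
χ² = (12−12.11)²/12.11 + (9−10.02)²/10.02 + (22−20.87)²/20.87 + (17−16.89)²/16.89 + (15−13.98)²/13.98 + (28−29.13)²/29.13 = 0.2840
df = 2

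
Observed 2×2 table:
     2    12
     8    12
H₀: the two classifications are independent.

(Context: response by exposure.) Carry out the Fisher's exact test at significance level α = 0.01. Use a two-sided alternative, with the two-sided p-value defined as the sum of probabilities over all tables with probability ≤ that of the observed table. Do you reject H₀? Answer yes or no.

Margins: r₁=14, r₂=20, c₁=10, c₂=24, n=34
p_obs = C(14,2)·C(20,8)/C(34,10); sum pmf over tables with pmf ≤ p_obs
p-value (two-sided) = 0.14126
At α=0.01: p ≥ α → fail to reject H₀

reject H₀: no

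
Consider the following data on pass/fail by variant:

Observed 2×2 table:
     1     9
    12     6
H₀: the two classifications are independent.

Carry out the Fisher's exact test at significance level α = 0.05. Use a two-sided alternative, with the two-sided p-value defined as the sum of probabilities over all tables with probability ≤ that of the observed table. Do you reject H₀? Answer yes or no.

reject H₀: yes

Margins: r₁=10, r₂=18, c₁=13, c₂=15, n=28
p_obs = C(10,1)·C(18,12)/C(28,13); sum pmf over tables with pmf ≤ p_obs
p-value (two-sided) = 0.00603
At α=0.05: p < α → reject H₀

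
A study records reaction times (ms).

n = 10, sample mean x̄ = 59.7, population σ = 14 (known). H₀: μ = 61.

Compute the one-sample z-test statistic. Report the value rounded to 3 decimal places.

test statistic = -0.294

SE = σ/√n = 14/√10 = 4.4272
z = (x̄−μ₀)/SE = (59.7−61)/4.4272 = -0.2936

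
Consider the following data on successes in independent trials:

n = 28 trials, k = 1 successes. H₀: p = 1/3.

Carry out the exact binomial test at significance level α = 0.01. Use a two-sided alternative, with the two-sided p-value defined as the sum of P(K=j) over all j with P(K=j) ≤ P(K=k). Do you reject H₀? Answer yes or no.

reject H₀: yes

Exact binomial: n=28, k=1, p₀=1/3=0.3333
P(X=j) = C(n,j)·p₀^j·(1−p₀)^(n−j); p = Σ P(X=j) over j with P(X=j) ≤ P(X=1)
p-value (two-sided) = 0.00037
At α=0.01: p < α → reject H₀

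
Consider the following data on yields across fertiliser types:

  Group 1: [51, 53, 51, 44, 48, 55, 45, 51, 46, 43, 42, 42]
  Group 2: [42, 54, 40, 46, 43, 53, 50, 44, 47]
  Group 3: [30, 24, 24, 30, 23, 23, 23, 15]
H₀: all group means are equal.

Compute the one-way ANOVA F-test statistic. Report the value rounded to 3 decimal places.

Group means [47.58, 46.56, 24.00], grand mean 40.759
SSB = Σnᵢ(x̄ᵢ−x̄)² = 3108.171; SSW = ΣΣ(x−x̄ᵢ)² = 573.139
MSB = 3108.171/2 = 1554.0857; MSW = 573.139/26 = 22.0438
F = MSB/MSW = 70.4999
df = (2, 26)

test statistic = 70.500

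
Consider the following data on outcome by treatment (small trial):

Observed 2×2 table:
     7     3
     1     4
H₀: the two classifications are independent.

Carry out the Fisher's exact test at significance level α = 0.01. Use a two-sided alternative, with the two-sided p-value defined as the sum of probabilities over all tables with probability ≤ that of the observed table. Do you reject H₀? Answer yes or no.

Margins: r₁=10, r₂=5, c₁=8, c₂=7, n=15
p_obs = C(10,7)·C(5,1)/C(15,8); sum pmf over tables with pmf ≤ p_obs
p-value (two-sided) = 0.11888
At α=0.01: p ≥ α → fail to reject H₀

reject H₀: no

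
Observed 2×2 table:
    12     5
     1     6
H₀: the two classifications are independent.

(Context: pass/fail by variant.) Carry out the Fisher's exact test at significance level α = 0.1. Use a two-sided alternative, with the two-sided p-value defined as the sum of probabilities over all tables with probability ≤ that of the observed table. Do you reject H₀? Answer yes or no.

reject H₀: yes

Margins: r₁=17, r₂=7, c₁=13, c₂=11, n=24
p_obs = C(17,12)·C(7,1)/C(24,13); sum pmf over tables with pmf ≤ p_obs
p-value (two-sided) = 0.02326
At α=0.1: p < α → reject H₀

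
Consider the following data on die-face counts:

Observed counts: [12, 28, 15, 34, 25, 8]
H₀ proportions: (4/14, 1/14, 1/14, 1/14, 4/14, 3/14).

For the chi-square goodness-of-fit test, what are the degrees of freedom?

df = k − 1 = 6 − 1 = 5

degrees of freedom = 5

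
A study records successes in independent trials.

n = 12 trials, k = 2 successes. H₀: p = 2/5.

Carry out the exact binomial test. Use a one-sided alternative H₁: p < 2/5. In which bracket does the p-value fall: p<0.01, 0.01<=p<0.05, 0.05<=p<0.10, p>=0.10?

p-value bracket: 0.05<=p<0.10

Exact binomial: n=12, k=2, p₀=2/5=0.4000
P(X≤2) from Σ C(n,i)·p₀^i·(1−p₀)^(n−i)
p-value (one-sided, H₁ less) = 0.08344
→ bracket: 0.05<=p<0.10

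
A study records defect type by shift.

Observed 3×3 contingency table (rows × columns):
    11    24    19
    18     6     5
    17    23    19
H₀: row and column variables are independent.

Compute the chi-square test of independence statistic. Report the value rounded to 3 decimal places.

test statistic = 15.583

Row totals [54, 29, 59], col totals [46, 53, 43], n=142
χ² = (11−17.49)²/17.49 + (24−20.15)²/20.15 + (19−16.35)²/16.35 + (18−9.39)²/9.39 + (6−10.82)²/10.82 + (5−8.78)²/8.78 + (17−19.11)²/19.11 + (23−22.02)²/22.02 + (19−17.87)²/17.87 = 15.5829
df = 4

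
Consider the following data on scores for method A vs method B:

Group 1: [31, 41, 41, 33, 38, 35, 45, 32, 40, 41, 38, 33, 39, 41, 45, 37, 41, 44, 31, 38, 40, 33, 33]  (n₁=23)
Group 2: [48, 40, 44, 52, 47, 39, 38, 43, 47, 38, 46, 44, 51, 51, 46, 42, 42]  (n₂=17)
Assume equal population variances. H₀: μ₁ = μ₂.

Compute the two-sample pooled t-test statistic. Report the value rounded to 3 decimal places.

test statistic = -4.754

x̄₁=37.826, s₁=4.428, n₁=23
x̄₂=44.588, s₂=4.473, n₂=17
s_p² = [22·4.428² + 16·4.473²]/38 = 19.7743
SE = √(s_p²·(1/23+1/17)) = 1.4223
t = (37.826−44.588)/1.4223 = -4.7544
df = 38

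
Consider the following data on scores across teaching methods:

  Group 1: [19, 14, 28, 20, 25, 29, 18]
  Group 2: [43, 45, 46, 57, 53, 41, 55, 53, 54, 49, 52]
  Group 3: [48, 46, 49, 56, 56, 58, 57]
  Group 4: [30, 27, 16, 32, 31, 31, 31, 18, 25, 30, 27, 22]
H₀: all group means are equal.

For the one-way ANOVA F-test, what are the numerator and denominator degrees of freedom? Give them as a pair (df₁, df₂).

degrees of freedom = [3, 33]

k = 4 groups, N = 37 total
df = (k−1, N−k) = (4−1, 37−4) = (3, 33)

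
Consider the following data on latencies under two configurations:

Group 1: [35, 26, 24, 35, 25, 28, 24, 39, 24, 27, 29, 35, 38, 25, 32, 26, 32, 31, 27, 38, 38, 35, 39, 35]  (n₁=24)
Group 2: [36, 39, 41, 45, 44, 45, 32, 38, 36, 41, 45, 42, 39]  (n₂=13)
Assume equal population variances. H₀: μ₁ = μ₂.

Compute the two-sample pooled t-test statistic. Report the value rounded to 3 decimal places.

test statistic = -5.307

x̄₁=31.125, s₁=5.400, n₁=24
x̄₂=40.231, s₂=4.065, n₂=13
s_p² = [23·5.400² + 12·4.065²]/35 = 24.8266
SE = √(s_p²·(1/24+1/13)) = 1.7159
t = (31.125−40.231)/1.7159 = -5.3068
df = 35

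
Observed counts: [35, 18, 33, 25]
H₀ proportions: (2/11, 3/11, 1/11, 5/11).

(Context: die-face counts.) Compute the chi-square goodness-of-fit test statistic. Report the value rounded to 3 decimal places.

test statistic = 80.707

n = 111; E_i = n·p_i = [20.18, 30.27, 10.09, 50.45]
χ² = (35−20.18)²/20.18 + (18−30.27)²/30.27 + (33−10.09)²/10.09 + (25−50.45)²/50.45 = 80.7072
df = 3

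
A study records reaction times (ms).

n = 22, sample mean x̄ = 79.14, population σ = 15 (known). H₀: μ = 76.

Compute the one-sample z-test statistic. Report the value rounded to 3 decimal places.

test statistic = 0.982

SE = σ/√n = 15/√22 = 3.1980
z = (x̄−μ₀)/SE = (79.14−76)/3.1980 = 0.9819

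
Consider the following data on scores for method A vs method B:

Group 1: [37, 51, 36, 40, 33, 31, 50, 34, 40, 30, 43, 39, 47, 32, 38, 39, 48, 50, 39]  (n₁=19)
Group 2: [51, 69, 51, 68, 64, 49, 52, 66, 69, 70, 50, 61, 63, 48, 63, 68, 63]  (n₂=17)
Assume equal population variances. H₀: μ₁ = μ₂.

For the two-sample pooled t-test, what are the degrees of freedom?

degrees of freedom = 34

df = n₁ + n₂ − 2 = 19 + 17 − 2 = 34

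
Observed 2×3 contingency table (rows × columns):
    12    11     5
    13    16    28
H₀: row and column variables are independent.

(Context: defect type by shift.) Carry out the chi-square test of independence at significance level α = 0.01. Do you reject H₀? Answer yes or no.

reject H₀: no

Row totals [28, 57], col totals [25, 27, 33], n=85
χ² = (12−8.24)²/8.24 + (11−8.89)²/8.89 + (5−10.87)²/10.87 + (13−16.76)²/16.76 + (16−18.11)²/18.11 + (28−22.13)²/22.13 = 8.0377
df = 2
p-value (upper-tail) = 0.01797
At α=0.01: p ≥ α → fail to reject H₀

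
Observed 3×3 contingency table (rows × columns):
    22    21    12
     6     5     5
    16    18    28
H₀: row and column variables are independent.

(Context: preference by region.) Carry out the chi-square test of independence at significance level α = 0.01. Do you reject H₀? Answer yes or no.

Row totals [55, 16, 62], col totals [44, 44, 45], n=133
χ² = (22−18.20)²/18.20 + (21−18.20)²/18.20 + (12−18.61)²/18.61 + (6−5.29)²/5.29 + (5−5.29)²/5.29 + (5−5.41)²/5.41 + (16−20.51)²/20.51 + (18−20.51)²/20.51 + (28−20.98)²/20.98 = 7.3678
df = 4
p-value (upper-tail) = 0.11768
At α=0.01: p ≥ α → fail to reject H₀

reject H₀: no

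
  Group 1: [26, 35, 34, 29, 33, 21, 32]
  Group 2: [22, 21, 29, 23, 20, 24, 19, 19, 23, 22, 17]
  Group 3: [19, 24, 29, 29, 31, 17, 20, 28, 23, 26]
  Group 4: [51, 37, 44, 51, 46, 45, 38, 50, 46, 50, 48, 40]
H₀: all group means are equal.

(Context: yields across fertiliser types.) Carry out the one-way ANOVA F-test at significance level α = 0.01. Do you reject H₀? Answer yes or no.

reject H₀: yes

Group means [30.00, 21.73, 24.60, 45.50], grand mean 31.025
SSB = Σnᵢ(x̄ᵢ−x̄)² = 3885.393; SSW = ΣΣ(x−x̄ᵢ)² = 729.582
MSB = 3885.393/3 = 1295.1311; MSW = 729.582/36 = 20.2662
F = MSB/MSW = 63.9061
df = (3, 36)
p-value (upper-tail) = 0.00000
At α=0.01: p < α → reject H₀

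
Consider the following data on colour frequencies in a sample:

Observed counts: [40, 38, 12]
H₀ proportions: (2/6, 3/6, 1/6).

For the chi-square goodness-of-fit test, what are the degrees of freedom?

df = k − 1 = 3 − 1 = 2

degrees of freedom = 2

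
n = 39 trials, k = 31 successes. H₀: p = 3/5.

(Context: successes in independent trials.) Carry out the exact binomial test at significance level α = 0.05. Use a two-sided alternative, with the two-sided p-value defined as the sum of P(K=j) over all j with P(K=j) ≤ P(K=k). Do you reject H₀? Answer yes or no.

reject H₀: yes

Exact binomial: n=39, k=31, p₀=3/5=0.6000
P(X=j) = C(n,j)·p₀^j·(1−p₀)^(n−j); p = Σ P(X=j) over j with P(X=j) ≤ P(X=31)
p-value (two-sided) = 0.01355
At α=0.05: p < α → reject H₀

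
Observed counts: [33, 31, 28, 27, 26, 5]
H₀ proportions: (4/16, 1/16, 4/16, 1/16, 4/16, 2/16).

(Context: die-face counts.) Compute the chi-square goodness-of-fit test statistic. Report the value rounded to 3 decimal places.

test statistic = 99.573

n = 150; E_i = n·p_i = [37.50, 9.38, 37.50, 9.38, 37.50, 18.75]
χ² = (33−37.50)²/37.50 + (31−9.38)²/9.38 + (28−37.50)²/37.50 + (27−9.38)²/9.38 + (26−37.50)²/37.50 + (5−18.75)²/18.75 = 99.5733
df = 5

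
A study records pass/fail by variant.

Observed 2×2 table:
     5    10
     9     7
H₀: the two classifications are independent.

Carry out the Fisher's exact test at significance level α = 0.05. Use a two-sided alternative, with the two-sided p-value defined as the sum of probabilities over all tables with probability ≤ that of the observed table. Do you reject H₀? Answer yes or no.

Margins: r₁=15, r₂=16, c₁=14, c₂=17, n=31
p_obs = C(15,5)·C(16,9)/C(31,14); sum pmf over tables with pmf ≤ p_obs
p-value (two-sided) = 0.28516
At α=0.05: p ≥ α → fail to reject H₀

reject H₀: no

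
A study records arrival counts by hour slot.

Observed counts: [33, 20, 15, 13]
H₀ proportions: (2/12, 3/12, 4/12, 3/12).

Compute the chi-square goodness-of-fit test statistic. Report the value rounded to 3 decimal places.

n = 81; E_i = n·p_i = [13.50, 20.25, 27.00, 20.25]
χ² = (33−13.50)²/13.50 + (20−20.25)²/20.25 + (15−27.00)²/27.00 + (13−20.25)²/20.25 = 36.0988
df = 3

test statistic = 36.099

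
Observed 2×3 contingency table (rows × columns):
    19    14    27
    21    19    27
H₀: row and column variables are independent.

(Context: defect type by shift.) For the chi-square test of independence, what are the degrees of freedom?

degrees of freedom = 2

df = (r−1)(c−1) = (2−1)·(3−1) = 2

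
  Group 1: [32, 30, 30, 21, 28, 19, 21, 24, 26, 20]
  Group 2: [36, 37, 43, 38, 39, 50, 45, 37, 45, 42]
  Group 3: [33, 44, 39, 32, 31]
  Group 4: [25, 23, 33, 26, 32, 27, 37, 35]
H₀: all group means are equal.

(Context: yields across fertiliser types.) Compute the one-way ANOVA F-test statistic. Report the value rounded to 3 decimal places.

Group means [25.10, 41.20, 35.80, 29.75], grand mean 32.727
SSB = Σnᵢ(x̄ᵢ−x̄)² = 1417.745; SSW = ΣΣ(x−x̄ᵢ)² = 698.800
MSB = 1417.745/3 = 472.5818; MSW = 698.800/29 = 24.0966
F = MSB/MSW = 19.6120
df = (3, 29)

test statistic = 19.612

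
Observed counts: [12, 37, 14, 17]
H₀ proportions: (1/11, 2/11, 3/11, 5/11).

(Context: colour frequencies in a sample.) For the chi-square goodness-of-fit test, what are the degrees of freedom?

df = k − 1 = 4 − 1 = 3

degrees of freedom = 3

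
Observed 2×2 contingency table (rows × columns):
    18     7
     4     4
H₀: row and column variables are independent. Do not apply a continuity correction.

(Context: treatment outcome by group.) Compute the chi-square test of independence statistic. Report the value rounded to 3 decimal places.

Row totals [25, 8], col totals [22, 11], n=33
χ² = (18−16.67)²/16.67 + (7−8.33)²/8.33 + (4−5.33)²/5.33 + (4−2.67)²/2.67 = 1.3200
df = 1

test statistic = 1.320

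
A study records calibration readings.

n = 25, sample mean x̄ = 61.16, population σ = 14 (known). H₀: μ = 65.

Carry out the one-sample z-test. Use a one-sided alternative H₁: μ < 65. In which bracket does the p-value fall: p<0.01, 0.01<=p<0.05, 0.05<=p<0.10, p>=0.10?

p-value bracket: 0.05<=p<0.10

SE = σ/√n = 14/√25 = 2.8000
z = (x̄−μ₀)/SE = (61.16−65)/2.8000 = -1.3714
p-value (one-sided, H₁ less) = 0.08512
→ bracket: 0.05<=p<0.10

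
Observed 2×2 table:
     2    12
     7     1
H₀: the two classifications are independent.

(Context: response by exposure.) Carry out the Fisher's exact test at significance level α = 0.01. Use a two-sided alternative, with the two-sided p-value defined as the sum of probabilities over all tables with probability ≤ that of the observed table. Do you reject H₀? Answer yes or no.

Margins: r₁=14, r₂=8, c₁=9, c₂=13, n=22
p_obs = C(14,2)·C(8,7)/C(22,9); sum pmf over tables with pmf ≤ p_obs
p-value (two-sided) = 0.00149
At α=0.01: p < α → reject H₀

reject H₀: yes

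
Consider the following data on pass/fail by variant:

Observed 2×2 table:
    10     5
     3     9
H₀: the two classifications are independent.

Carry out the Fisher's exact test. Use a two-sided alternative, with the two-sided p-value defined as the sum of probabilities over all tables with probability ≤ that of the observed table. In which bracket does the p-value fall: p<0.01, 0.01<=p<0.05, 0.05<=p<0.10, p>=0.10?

p-value bracket: 0.05<=p<0.10

Margins: r₁=15, r₂=12, c₁=13, c₂=14, n=27
p_obs = C(15,10)·C(12,3)/C(27,13); sum pmf over tables with pmf ≤ p_obs
p-value (two-sided) = 0.05424
→ bracket: 0.05<=p<0.10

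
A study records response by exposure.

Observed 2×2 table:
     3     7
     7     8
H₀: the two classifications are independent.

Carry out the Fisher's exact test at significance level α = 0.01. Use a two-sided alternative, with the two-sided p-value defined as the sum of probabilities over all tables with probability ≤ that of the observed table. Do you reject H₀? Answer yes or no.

reject H₀: no

Margins: r₁=10, r₂=15, c₁=10, c₂=15, n=25
p_obs = C(10,3)·C(15,7)/C(25,10); sum pmf over tables with pmf ≤ p_obs
p-value (two-sided) = 0.67846
At α=0.01: p ≥ α → fail to reject H₀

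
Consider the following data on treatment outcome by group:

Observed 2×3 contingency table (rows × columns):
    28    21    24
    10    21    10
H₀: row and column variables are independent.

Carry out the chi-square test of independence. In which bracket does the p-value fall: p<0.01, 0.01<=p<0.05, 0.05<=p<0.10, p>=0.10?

Row totals [73, 41], col totals [38, 42, 34], n=114
χ² = (28−24.33)²/24.33 + (21−26.89)²/26.89 + (24−21.77)²/21.77 + (10−13.67)²/13.67 + (21−15.11)²/15.11 + (10−12.23)²/12.23 = 5.7626
df = 2
p-value (upper-tail) = 0.05606
→ bracket: 0.05<=p<0.10

p-value bracket: 0.05<=p<0.10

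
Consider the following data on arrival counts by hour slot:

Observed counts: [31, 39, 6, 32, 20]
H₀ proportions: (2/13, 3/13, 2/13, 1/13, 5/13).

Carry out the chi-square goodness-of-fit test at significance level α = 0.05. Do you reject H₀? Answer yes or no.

reject H₀: yes

n = 128; E_i = n·p_i = [19.69, 29.54, 19.69, 9.85, 49.23]
χ² = (31−19.69)²/19.69 + (39−29.54)²/29.54 + (6−19.69)²/19.69 + (32−9.85)²/9.85 + (20−49.23)²/49.23 = 86.2461
df = 4
p-value (upper-tail) = 0.00000
At α=0.05: p < α → reject H₀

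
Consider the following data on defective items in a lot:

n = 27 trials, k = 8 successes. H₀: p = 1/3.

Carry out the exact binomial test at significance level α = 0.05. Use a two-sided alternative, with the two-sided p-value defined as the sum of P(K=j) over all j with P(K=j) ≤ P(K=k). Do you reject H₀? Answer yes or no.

reject H₀: no

Exact binomial: n=27, k=8, p₀=1/3=0.3333
P(X=j) = C(n,j)·p₀^j·(1−p₀)^(n−j); p = Σ P(X=j) over j with P(X=j) ≤ P(X=8)
p-value (two-sided) = 0.83888
At α=0.05: p ≥ α → fail to reject H₀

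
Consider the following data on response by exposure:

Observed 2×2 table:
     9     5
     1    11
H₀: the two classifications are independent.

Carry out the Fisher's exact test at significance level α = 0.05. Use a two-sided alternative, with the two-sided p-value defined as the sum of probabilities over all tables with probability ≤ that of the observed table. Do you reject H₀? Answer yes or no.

reject H₀: yes

Margins: r₁=14, r₂=12, c₁=10, c₂=16, n=26
p_obs = C(14,9)·C(12,1)/C(26,10); sum pmf over tables with pmf ≤ p_obs
p-value (two-sided) = 0.00530
At α=0.05: p < α → reject H₀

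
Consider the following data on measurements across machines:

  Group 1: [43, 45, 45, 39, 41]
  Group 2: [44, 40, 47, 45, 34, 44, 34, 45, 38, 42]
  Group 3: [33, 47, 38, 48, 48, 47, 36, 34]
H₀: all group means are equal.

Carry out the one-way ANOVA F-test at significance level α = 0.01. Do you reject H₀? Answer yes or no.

reject H₀: no

Group means [42.60, 41.30, 41.38], grand mean 41.609
SSB = Σnᵢ(x̄ᵢ−x̄)² = 6.303; SSW = ΣΣ(x−x̄ᵢ)² = 537.175
MSB = 6.303/2 = 3.1516; MSW = 537.175/20 = 26.8587
F = MSB/MSW = 0.1173
df = (2, 20)
p-value (upper-tail) = 0.88989
At α=0.01: p ≥ α → fail to reject H₀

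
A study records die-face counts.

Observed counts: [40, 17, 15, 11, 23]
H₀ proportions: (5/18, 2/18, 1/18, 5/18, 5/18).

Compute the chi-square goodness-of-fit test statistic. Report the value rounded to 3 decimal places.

test statistic = 33.160

n = 106; E_i = n·p_i = [29.44, 11.78, 5.89, 29.44, 29.44]
χ² = (40−29.44)²/29.44 + (17−11.78)²/11.78 + (15−5.89)²/5.89 + (11−29.44)²/29.44 + (23−29.44)²/29.44 = 33.1604
df = 4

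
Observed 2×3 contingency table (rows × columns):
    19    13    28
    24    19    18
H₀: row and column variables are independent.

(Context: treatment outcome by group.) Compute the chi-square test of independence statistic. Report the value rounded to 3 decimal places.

Row totals [60, 61], col totals [43, 32, 46], n=121
χ² = (19−21.32)²/21.32 + (13−15.87)²/15.87 + (28−22.81)²/22.81 + (24−21.68)²/21.68 + (19−16.13)²/16.13 + (18−23.19)²/23.19 = 3.8723
df = 2

test statistic = 3.872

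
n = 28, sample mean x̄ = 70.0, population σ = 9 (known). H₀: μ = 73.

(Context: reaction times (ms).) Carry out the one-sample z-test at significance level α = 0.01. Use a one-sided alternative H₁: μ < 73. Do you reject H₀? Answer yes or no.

SE = σ/√n = 9/√28 = 1.7008
z = (x̄−μ₀)/SE = (70.0−73)/1.7008 = -1.7638
p-value (one-sided, H₁ less) = 0.03888
At α=0.01: p ≥ α → fail to reject H₀

reject H₀: no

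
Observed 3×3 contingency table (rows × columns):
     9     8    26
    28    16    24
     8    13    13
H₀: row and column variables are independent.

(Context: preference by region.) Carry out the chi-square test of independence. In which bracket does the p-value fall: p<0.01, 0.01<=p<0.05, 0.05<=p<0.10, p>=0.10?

p-value bracket: 0.01<=p<0.05

Row totals [43, 68, 34], col totals [45, 37, 63], n=145
χ² = (9−13.34)²/13.34 + (8−10.97)²/10.97 + (26−18.68)²/18.68 + (28−21.10)²/21.10 + (16−17.35)²/17.35 + (24−29.54)²/29.54 + (8−10.55)²/10.55 + (13−8.68)²/8.68 + (13−14.77)²/14.77 = 11.4703
df = 4
p-value (upper-tail) = 0.02176
→ bracket: 0.01<=p<0.05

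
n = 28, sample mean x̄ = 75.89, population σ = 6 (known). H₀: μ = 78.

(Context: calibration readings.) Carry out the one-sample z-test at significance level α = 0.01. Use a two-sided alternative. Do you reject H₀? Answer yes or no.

SE = σ/√n = 6/√28 = 1.1339
z = (x̄−μ₀)/SE = (75.89−78)/1.1339 = -1.8608
p-value (two-sided) = 0.06277
At α=0.01: p ≥ α → fail to reject H₀

reject H₀: no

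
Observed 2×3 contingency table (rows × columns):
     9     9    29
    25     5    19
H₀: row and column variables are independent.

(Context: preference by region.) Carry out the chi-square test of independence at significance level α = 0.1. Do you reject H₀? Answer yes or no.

reject H₀: yes

Row totals [47, 49], col totals [34, 14, 48], n=96
χ² = (9−16.65)²/16.65 + (9−6.85)²/6.85 + (29−23.50)²/23.50 + (25−17.35)²/17.35 + (5−7.15)²/7.15 + (19−24.50)²/24.50 = 10.7186
df = 2
p-value (upper-tail) = 0.00470
At α=0.1: p < α → reject H₀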